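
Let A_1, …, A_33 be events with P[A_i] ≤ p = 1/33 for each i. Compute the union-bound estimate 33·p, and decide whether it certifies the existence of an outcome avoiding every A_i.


Union bound: P[∪_{i=1}^{33} A_i] ≤ Σ_i P[A_i] ≤ 33·p = 33·(1/33) = 1.
Numerically: 1 ≈ 1.000000.
Is 1 < 1? NO.
Since the bound 1 is ≥ 1, the union bound is uninformative here; it does NOT by itself certify existence.

33·p = 1 ≈ 1.000000; existence NOT certified by the union bound.


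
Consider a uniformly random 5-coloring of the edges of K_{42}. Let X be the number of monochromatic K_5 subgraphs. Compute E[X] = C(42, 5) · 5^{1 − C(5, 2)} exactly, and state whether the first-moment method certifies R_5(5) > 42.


E[X] = C(42, 5) · 5^{1 − 10} = 850668 · 5^{−9} = 850668/1953125.
As a reduced fraction: E[X] = 850668/1953125 ≈ 0.43554.
Is E[X] < 1? YES.
Since E[X] < 1, there exists a 5-coloring of K_{42} with no monochromatic K_5; hence R_5(5) > 42.

E[X] = 850668/1953125 ≈ 0.43554; E[X] < 1, so R_5(5) > 42.


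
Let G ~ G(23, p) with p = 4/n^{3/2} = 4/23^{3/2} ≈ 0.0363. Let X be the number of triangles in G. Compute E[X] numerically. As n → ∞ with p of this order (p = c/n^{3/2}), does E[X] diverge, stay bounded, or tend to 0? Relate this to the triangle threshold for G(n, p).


Number of potential triangles: C(23, 3) = 1771.
Each occurs with probability p³ ≈ (0.0363)³ ≈ 4.76875e-05.
By linearity: E[X] = C(23, 3)·p³ ≈ 1771 · 4.76875e-05 ≈ 0.084.
Since α = 3/2 > 1, p = c/n^{3/2} = o(1/n) is below the triangle threshold p ~ 1/n. Asymptotically E[X] ~ (c³/6)·n^{3(1−α)} = (4³/6)·n^{-1.5} → 0, so by Markov's inequality G has no triangles w.h.p.

E[X] ≈ 0.084; in regime p = Θ(1/n^{3/2}) E[X] tends to 0 (below the triangle threshold p ~ 1/n).


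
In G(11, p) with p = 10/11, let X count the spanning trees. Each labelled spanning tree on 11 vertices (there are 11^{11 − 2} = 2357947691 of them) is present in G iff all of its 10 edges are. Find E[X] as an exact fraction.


K_11 has 11^{11 − 2} = 2357947691 labelled spanning trees.
For each such spanning tree H, let X_H = 1 if all 10 edges of H are present in G. Then P[X_H = 1] = p^{10} = (10/11)^{10} = 10000000000/25937424601.
By linearity: E[X] = Σ_H E[X_H] = 2357947691 · p^{10} = 2357947691 · 10000000000/25937424601 = 10000000000/11.
Numerically: E[X] ≈ 9.09091e+08.

E[X] = 2357947691 · (10/11)^{10} = 10000000000/11 ≈ 9.09091e+08.


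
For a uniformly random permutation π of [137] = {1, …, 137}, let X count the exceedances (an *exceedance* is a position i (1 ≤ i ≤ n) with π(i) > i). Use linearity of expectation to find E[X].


Write X = Σ_{i=1}^{137} X_i, where X_i = 1_{π(i) > i}.
For each fixed i, π(i) is uniform over {1, …, 137} (marginal of a uniform permutation), so P[π(i) > i] = (n − i)/n. Summing: Σ_{i=1}^{137} (n − i)/n = (0 + 1 + … + 136)/137 = 137(137 − 1)/(2·137) = (137 − 1)/2.
Hence E[X] = Σ_{i=1}^{137} (137 − i)/137 = 68 ≈ 68.000000.

E[X] = 68 = 68.000000.


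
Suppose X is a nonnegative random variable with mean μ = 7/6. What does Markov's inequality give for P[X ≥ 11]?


μ = E[X] = 7/6, a = 11.
Markov: P[X ≥ 11] ≤ μ/a = (7/6)/11 = 7/66.
Numerically: ≈ 0.106061.
(Since a = 11 > μ = 1.166667, the bound 7/66 is < 1 and informative.)

P[X ≥ 11] ≤ 7/66 ≈ 0.106061.


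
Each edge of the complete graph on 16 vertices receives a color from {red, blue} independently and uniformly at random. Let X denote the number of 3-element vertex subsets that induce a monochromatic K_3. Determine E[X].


Let X = Σ_S X_S over the C(16, 3) = 560 subsets S of size 3, where X_S = 1 if the K_3 on S is monochromatic.
For a fixed S, the K_3 on S has C(3, 2) = 3 edges. P[all 3 edges red] = (1/2)^3, and likewise for blue, so P[monochromatic] = 2·(1/2)^3 = 2^{1 − 3} = 1/4.
By linearity of expectation: E[X] = C(16, 3) · 2^{1 − 3} = 560 · 1/4 = 140.
Numerically: E[X] ≈ 140.000000.

E[X] = C(16,3)·2^(1−C(3,2)) = 140 ≈ 140.000000.


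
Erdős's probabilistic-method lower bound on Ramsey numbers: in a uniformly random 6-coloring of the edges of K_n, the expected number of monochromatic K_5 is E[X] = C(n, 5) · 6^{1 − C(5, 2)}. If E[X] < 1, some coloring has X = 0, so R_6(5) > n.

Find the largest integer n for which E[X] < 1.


We need C(n, 5) · 6^{1 − 10} < 1, i.e. C(n, 5) < 6^{10 − 1} = 10077696.
Check values of n near the boundary:
  n = 66: C(66, 5) = 8936928; 8936928 < 10077696? YES
  n = 67: C(67, 5) = 9657648; 9657648 < 10077696? YES
  n = 68: C(68, 5) = 10424128; 10424128 < 10077696? NO
  n = 69: C(69, 5) = 11238513; 11238513 < 10077696? NO
The largest n with C(n, 5) < 10077696 is n = 67 (where E[X] = 67067/69984 ≈ 0.958). Hence R_6(5) > 67, i.e. R_6(5) ≥ 68.

Largest n = 67; hence R_6(5) > 67.


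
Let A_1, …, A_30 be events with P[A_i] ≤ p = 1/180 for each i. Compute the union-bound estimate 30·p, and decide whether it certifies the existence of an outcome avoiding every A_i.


Union bound: P[∪_{i=1}^{30} A_i] ≤ Σ_i P[A_i] ≤ 30·p = 30·(1/180) = 1/6.
Numerically: 1/6 ≈ 0.16667.
Is 1/6 < 1? YES.
Since P[∪ A_i] ≤ 1/6 < 1, the complement has P[∩ A_i^c] ≥ 1 − 1/6 = 5/6 > 0, so some outcome avoids every A_i.

30·p = 1/6 ≈ 0.16667; existence CERTIFIED by the union bound.


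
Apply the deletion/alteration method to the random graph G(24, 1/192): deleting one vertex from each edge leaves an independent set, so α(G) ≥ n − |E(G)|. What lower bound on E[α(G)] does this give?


E[|E(G)|] = C(24, 2)·p = 276 · (1/192) = 23/16.
E[α(G)] ≥ n − E[|E(G)|] = 24 − 23/16 = 361/16.
Numerically: ≈ 22.56250.
(This is only a lower bound; the true E[α(G)] may be larger.)

E[α(G)] ≥ 361/16 ≈ 22.56250.


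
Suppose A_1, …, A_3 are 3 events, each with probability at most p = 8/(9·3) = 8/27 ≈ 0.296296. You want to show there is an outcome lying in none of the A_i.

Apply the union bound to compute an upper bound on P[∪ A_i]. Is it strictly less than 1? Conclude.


Union bound: P[∪_{i=1}^{3} A_i] ≤ Σ_i P[A_i] ≤ 3·p = 3·(8/27) = 8/9.
Numerically: 8/9 ≈ 0.888889.
Is 8/9 < 1? YES.
Since P[∪ A_i] ≤ 8/9 < 1, the complement has P[∩ A_i^c] ≥ 1 − 8/9 = 1/9 > 0, so some outcome avoids every A_i.

3·p = 8/9 ≈ 0.888889; existence CERTIFIED by the union bound.


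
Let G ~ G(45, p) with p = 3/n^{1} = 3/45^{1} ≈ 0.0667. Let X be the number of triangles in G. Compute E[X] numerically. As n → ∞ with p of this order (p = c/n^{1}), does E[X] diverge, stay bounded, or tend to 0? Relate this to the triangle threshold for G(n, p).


Number of potential triangles: C(45, 3) = 14190.
Each occurs with probability p³ ≈ (0.0667)³ ≈ 2.96296e-04.
By linearity: E[X] = C(45, 3)·p³ ≈ 14190 · 2.96296e-04 ≈ 4.204.
Here α = 1, so p = 3/n is exactly at the triangle threshold p ~ 1/n. Asymptotically E[X] → c³/6 = 3³/6 = 9/2 ≈ 4.500, a bounded constant. In this regime the triangle count is asymptotically Poisson(c³/6).

E[X] ≈ 4.204; in regime p = Θ(1/n^{1}) E[X] stays bounded (at the triangle threshold p ~ 1/n).


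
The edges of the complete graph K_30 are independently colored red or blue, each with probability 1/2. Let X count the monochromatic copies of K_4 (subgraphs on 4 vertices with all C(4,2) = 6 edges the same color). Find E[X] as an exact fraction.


Let X = Σ_S X_S over the C(30, 4) = 27405 subsets S of size 4, where X_S = 1 if the K_4 on S is monochromatic.
For a fixed S, the K_4 on S has C(4, 2) = 6 edges. P[all 6 edges red] = (1/2)^6, and likewise for blue, so P[monochromatic] = 2·(1/2)^6 = 2^{1 − 6} = 1/32.
By linearity of expectation: E[X] = C(30, 4) · 2^{1 − 6} = 27405 · 1/32 = 27405/32.
Numerically: E[X] ≈ 856.406.

E[X] = C(30,4)·2^(1−C(4,2)) = 27405/32 ≈ 856.406.


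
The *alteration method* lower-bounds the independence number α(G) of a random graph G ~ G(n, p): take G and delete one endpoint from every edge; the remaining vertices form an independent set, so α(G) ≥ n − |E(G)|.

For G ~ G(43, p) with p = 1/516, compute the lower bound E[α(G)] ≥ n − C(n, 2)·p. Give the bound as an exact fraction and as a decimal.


E[|E(G)|] = C(43, 2)·p = 903 · (1/516) = 7/4.
E[α(G)] ≥ n − E[|E(G)|] = 43 − 7/4 = 165/4.
Numerically: ≈ 41.250.
(This is only a lower bound; the true E[α(G)] may be larger.)

E[α(G)] ≥ 165/4 ≈ 41.250.


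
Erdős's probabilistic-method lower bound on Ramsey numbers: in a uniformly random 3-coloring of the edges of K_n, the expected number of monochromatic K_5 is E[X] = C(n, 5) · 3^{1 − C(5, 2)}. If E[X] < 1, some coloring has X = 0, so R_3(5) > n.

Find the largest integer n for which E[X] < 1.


We need C(n, 5) · 3^{1 − 10} < 1, i.e. C(n, 5) < 3^{10 − 1} = 19683.
Check values of n near the boundary:
  n = 16: C(16, 5) = 4368; 4368 < 19683? YES
  n = 17: C(17, 5) = 6188; 6188 < 19683? YES
  n = 18: C(18, 5) = 8568; 8568 < 19683? YES
  n = 19: C(19, 5) = 11628; 11628 < 19683? YES
  n = 20: C(20, 5) = 15504; 15504 < 19683? YES
  n = 21: C(21, 5) = 20349; 20349 < 19683? NO
  n = 22: C(22, 5) = 26334; 26334 < 19683? NO
The largest n with C(n, 5) < 19683 is n = 20 (where E[X] = 5168/6561 ≈ 0.787685). Hence R_3(5) > 20, i.e. R_3(5) ≥ 21.

Largest n = 20; hence R_3(5) > 20.


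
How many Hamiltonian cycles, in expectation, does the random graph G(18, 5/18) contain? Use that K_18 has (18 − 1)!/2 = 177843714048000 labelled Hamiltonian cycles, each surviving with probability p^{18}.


K_18 has (18 − 1)!/2 = 177843714048000 labelled Hamiltonian cycles.
For each such Hamiltonian cycle H, let X_H = 1 if all 18 edges of H are present in G. Then P[X_H = 1] = p^{18} = (5/18)^{18} = 3814697265625/39346408075296537575424.
By linearity: E[X] = Σ_H E[X_H] = 177843714048000 · p^{18} = 177843714048000 · 3814697265625/39346408075296537575424 = 56800365447998046875/3294258113514384.
Numerically: E[X] ≈ 1.72e+04.

E[X] = 177843714048000 · (5/18)^{18} = 56800365447998046875/3294258113514384 ≈ 1.72e+04.


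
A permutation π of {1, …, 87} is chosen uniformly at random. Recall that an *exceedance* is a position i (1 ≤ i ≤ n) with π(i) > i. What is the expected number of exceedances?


Write X = Σ_{i=1}^{87} X_i, where X_i = 1_{π(i) > i}.
For each fixed i, π(i) is uniform over {1, …, 87} (marginal of a uniform permutation), so P[π(i) > i] = (n − i)/n. Summing: Σ_{i=1}^{87} (n − i)/n = (0 + 1 + … + 86)/87 = 87(87 − 1)/(2·87) = (87 − 1)/2.
Hence E[X] = Σ_{i=1}^{87} (87 − i)/87 = 43 ≈ 43.000000.

E[X] = 43 = 43.000000.


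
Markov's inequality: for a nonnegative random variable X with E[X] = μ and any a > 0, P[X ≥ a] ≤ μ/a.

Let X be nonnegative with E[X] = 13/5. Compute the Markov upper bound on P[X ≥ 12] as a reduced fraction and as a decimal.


μ = E[X] = 13/5, a = 12.
Markov: P[X ≥ 12] ≤ μ/a = (13/5)/12 = 13/60.
Numerically: ≈ 0.21667.
(Since a = 12 > μ = 2.60000, the bound 13/60 is < 1 and informative.)

P[X ≥ 12] ≤ 13/60 ≈ 0.21667.


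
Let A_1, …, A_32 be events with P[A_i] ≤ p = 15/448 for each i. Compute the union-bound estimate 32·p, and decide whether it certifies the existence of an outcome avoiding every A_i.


Union bound: P[∪_{i=1}^{32} A_i] ≤ Σ_i P[A_i] ≤ 32·p = 32·(15/448) = 15/14.
Numerically: 15/14 ≈ 1.071.
Is 15/14 < 1? NO.
Since the bound 15/14 is ≥ 1, the union bound is uninformative here; it does NOT by itself certify existence.

32·p = 15/14 ≈ 1.071; existence NOT certified by the union bound.


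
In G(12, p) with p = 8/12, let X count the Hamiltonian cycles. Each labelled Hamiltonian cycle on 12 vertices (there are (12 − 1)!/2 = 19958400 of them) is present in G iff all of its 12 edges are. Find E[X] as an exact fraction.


K_12 has (12 − 1)!/2 = 19958400 labelled Hamiltonian cycles.
For each such Hamiltonian cycle H, let X_H = 1 if all 12 edges of H are present in G. Then P[X_H = 1] = p^{12} = (2/3)^{12} = 4096/531441.
By linearity: E[X] = Σ_H E[X_H] = 19958400 · p^{12} = 19958400 · 4096/531441 = 1009254400/6561.
Numerically: E[X] ≈ 1.5383e+05.

E[X] = 19958400 · (2/3)^{12} = 1009254400/6561 ≈ 1.5383e+05.


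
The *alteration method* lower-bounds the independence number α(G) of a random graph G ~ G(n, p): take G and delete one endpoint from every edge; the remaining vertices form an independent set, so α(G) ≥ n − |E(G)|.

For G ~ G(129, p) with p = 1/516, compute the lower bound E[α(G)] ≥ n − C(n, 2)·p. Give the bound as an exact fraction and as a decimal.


E[|E(G)|] = C(129, 2)·p = 8256 · (1/516) = 16.
E[α(G)] ≥ n − E[|E(G)|] = 129 − 16 = 113.
Numerically: ≈ 113.0000.
(This is only a lower bound; the true E[α(G)] may be larger.)

E[α(G)] ≥ 113 ≈ 113.0000.


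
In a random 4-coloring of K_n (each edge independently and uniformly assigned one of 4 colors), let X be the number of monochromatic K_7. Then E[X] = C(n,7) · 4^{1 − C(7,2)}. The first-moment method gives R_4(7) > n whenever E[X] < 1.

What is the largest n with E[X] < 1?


We need C(n, 7) · 4^{1 − 21} < 1, i.e. C(n, 7) < 4^{21 − 1} = 1099511627776.
Check values of n near the boundary:
  n = 178: C(178, 7) = 996867063280; 996867063280 < 1099511627776? YES
  n = 179: C(179, 7) = 1037437234460; 1037437234460 < 1099511627776? YES
  n = 180: C(180, 7) = 1079414463600; 1079414463600 < 1099511627776? YES
  n = 181: C(181, 7) = 1122839183400; 1122839183400 < 1099511627776? NO
The largest n with C(n, 7) < 1099511627776 is n = 180 (where E[X] = 67463403975/68719476736 ≈ 0.9817217). Hence R_4(7) > 180, i.e. R_4(7) ≥ 181.

Largest n = 180; hence R_4(7) > 180.


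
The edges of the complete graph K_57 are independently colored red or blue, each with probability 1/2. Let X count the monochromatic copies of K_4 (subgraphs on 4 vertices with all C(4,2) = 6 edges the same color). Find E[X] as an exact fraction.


Let X = Σ_S X_S over the C(57, 4) = 395010 subsets S of size 4, where X_S = 1 if the K_4 on S is monochromatic.
For a fixed S, the K_4 on S has C(4, 2) = 6 edges. P[all 6 edges red] = (1/2)^6, and likewise for blue, so P[monochromatic] = 2·(1/2)^6 = 2^{1 − 6} = 1/32.
By linearity of expectation: E[X] = C(57, 4) · 2^{1 − 6} = 395010 · 1/32 = 197505/16.
Numerically: E[X] ≈ 12344.06250.

E[X] = C(57,4)·2^(1−C(4,2)) = 197505/16 ≈ 12344.06250.


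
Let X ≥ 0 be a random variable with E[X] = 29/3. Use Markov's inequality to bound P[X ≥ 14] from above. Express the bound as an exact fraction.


μ = E[X] = 29/3, a = 14.
Markov: P[X ≥ 14] ≤ μ/a = (29/3)/14 = 29/42.
Numerically: ≈ 0.6905.
(Since a = 14 > μ = 9.6667, the bound 29/42 is < 1 and informative.)

P[X ≥ 14] ≤ 29/42 ≈ 0.6905.


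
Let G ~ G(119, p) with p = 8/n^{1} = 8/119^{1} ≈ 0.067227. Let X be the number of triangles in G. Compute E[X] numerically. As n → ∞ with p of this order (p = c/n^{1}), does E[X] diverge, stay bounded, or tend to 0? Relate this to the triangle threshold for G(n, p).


Number of potential triangles: C(119, 3) = 273819.
Each occurs with probability p³ ≈ (0.067227)³ ≈ 3.0382890e-04.
By linearity: E[X] = C(119, 3)·p³ ≈ 273819 · 3.0382890e-04 ≈ 83.19412.
Here α = 1, so p = 8/n is exactly at the triangle threshold p ~ 1/n. Asymptotically E[X] → c³/6 = 8³/6 = 256/3 ≈ 85.33333, a bounded constant. In this regime the triangle count is asymptotically Poisson(c³/6).

E[X] ≈ 83.19412; in regime p = Θ(1/n^{1}) E[X] stays bounded (at the triangle threshold p ~ 1/n).


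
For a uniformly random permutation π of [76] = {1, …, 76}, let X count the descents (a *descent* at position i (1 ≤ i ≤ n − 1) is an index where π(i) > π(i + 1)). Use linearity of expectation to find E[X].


Write X = Σ X_I over i = 1, …, 75, with X_I the indicator of one descent.
There are 75 indicators.
For each fixed i, the pair (π(i), π(i+1)) is a uniformly random ordered pair of distinct values from {1, …, 76}; by symmetry P[π(i) > π(i+1)] = 1/2.
By linearity: E[X] = 75 · (1/2) = (76 − 1) · (1/2) = 75/2 ≈ 37.500000.

E[X] = 75/2 = 37.500000.


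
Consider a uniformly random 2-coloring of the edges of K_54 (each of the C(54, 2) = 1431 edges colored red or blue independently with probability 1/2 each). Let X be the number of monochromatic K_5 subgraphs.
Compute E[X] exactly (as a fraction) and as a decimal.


Let X = Σ_S X_S over the C(54, 5) = 3162510 subsets S of size 5, where X_S = 1 if the K_5 on S is monochromatic.
For a fixed S, the K_5 on S has C(5, 2) = 10 edges. P[all 10 edges red] = (1/2)^10, and likewise for blue, so P[monochromatic] = 2·(1/2)^10 = 2^{1 − 10} = 1/512.
Summing: E[X] = C(54, 5) · 2^{1 − 10} = 3162510 · 1/512 = 1581255/256.
Numerically: E[X] ≈ 6176.777.

E[X] = C(54,5)·2^(1−C(5,2)) = 1581255/256 ≈ 6176.777.


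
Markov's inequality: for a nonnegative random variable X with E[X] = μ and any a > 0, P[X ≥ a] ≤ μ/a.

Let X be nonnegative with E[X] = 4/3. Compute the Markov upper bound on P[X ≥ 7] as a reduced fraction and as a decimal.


μ = E[X] = 4/3, a = 7.
Markov: P[X ≥ 7] ≤ μ/a = (4/3)/7 = 4/21.
Numerically: ≈ 0.19048.
(Since a = 7 > μ = 1.33333, the bound 4/21 is < 1 and informative.)

P[X ≥ 7] ≤ 4/21 ≈ 0.19048.


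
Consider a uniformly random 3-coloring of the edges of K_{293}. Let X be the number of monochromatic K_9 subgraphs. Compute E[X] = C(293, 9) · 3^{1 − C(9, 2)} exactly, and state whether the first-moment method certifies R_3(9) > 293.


E[X] = C(293, 9) · 3^{1 − 36} = 38740172144007620 · 3^{−35} = 38740172144007620/50031545098999707.
As a reduced fraction: E[X] = 38740172144007620/50031545098999707 ≈ 0.7743149.
Is E[X] < 1? YES.
Since E[X] < 1, there exists a 3-coloring of K_{293} with no monochromatic K_9; hence R_3(9) > 293.

E[X] = 38740172144007620/50031545098999707 ≈ 0.7743149; E[X] < 1, so R_3(9) > 293.


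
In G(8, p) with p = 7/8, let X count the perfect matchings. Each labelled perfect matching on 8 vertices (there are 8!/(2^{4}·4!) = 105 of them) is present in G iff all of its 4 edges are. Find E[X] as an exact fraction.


K_8 has 8!/(2^{4}·4!) = 105 labelled perfect matchings.
For each such perfect matching H, let X_H = 1 if all 4 edges of H are present in G. Then P[X_H = 1] = p^{4} = (7/8)^{4} = 2401/4096.
By linearity of expectation: E[X] = Σ_H E[X_H] = 105 · p^{4} = 105 · 2401/4096 = 252105/4096.
Numerically: E[X] ≈ 61.55.

E[X] = 105 · (7/8)^{4} = 252105/4096 ≈ 61.55.


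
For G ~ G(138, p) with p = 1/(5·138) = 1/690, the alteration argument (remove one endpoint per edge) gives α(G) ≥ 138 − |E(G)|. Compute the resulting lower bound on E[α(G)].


E[|E(G)|] = C(138, 2)·p = 9453 · (1/690) = 137/10.
E[α(G)] ≥ n − E[|E(G)|] = 138 − 137/10 = 1243/10.
Numerically: ≈ 124.3000.
(This is only a lower bound; the true E[α(G)] may be larger.)

E[α(G)] ≥ 1243/10 ≈ 124.3000.


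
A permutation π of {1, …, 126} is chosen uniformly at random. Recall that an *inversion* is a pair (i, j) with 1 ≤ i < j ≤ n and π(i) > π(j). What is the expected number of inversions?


Write X = Σ X_I over the C(126, 2) = 7875 pairs i < j, with X_I the indicator of one inversion.
There are 7875 indicators.
For each fixed pair i < j, the values π(i) and π(j) are two distinct elements of {1, …, 126} in uniformly random order; by symmetry P[π(i) > π(j)] = 1/2.
By linearity: E[X] = 7875 · (1/2) = C(126, 2) · (1/2) = 7875/2 = 7875/2 ≈ 3937.50000.

E[X] = 7875/2 = 3937.50000.


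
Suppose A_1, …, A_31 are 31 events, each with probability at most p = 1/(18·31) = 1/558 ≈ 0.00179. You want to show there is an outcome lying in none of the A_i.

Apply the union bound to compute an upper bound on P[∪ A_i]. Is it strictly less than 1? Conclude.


Union bound: P[∪_{i=1}^{31} A_i] ≤ Σ_i P[A_i] ≤ 31·p = 31·(1/558) = 1/18.
Numerically: 1/18 ≈ 0.05556.
Is 1/18 < 1? YES.
Since P[∪ A_i] ≤ 1/18 < 1, the complement has P[∩ A_i^c] ≥ 1 − 1/18 = 17/18 > 0, so some outcome avoids every A_i.

31·p = 1/18 ≈ 0.05556; existence CERTIFIED by the union bound.


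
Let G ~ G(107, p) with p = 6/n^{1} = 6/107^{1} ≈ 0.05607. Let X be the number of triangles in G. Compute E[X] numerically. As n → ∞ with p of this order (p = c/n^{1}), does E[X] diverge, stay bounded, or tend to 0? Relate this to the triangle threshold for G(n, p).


Number of potential triangles: C(107, 3) = 198485.
Each occurs with probability p³ ≈ (0.05607)³ ≈ 1.763203e-04.
By linearity: E[X] = C(107, 3)·p³ ≈ 198485 · 1.763203e-04 ≈ 34.9969.
Here α = 1, so p = 6/n is exactly at the triangle threshold p ~ 1/n. Asymptotically E[X] → c³/6 = 6³/6 = 36 ≈ 36.0000, a bounded constant. In this regime the triangle count is asymptotically Poisson(c³/6).

E[X] ≈ 34.9969; in regime p = Θ(1/n^{1}) E[X] stays bounded (at the triangle threshold p ~ 1/n).


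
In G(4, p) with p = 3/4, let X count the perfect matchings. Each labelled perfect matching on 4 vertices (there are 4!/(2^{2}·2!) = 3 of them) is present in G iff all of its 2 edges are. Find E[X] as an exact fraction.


K_4 has 4!/(2^{2}·2!) = 3 labelled perfect matchings.
For each such perfect matching H, let X_H = 1 if all 2 edges of H are present in G. Then P[X_H = 1] = p^{2} = (3/4)^{2} = 9/16.
Summing the indicators: E[X] = Σ_H E[X_H] = 3 · p^{2} = 3 · 9/16 = 27/16.
Numerically: E[X] ≈ 1.6875.

E[X] = 3 · (3/4)^{2} = 27/16 ≈ 1.6875.


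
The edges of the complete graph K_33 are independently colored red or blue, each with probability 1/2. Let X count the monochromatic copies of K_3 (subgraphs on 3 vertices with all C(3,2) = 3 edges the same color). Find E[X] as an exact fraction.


Let X = Σ_S X_S over the C(33, 3) = 5456 subsets S of size 3, where X_S = 1 if the K_3 on S is monochromatic.
For a fixed S, the K_3 on S has C(3, 2) = 3 edges. P[all 3 edges red] = (1/2)^3, and likewise for blue, so P[monochromatic] = 2·(1/2)^3 = 2^{1 − 3} = 1/4.
Summing: E[X] = C(33, 3) · 2^{1 − 3} = 5456 · 1/4 = 1364.
Numerically: E[X] ≈ 1364.00000.

E[X] = C(33,3)·2^(1−C(3,2)) = 1364 ≈ 1364.00000.


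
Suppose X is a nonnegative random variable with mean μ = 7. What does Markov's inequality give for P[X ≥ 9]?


μ = E[X] = 7, a = 9.
Markov: P[X ≥ 9] ≤ μ/a = (7)/9 = 7/9.
Numerically: ≈ 0.77778.
(Since a = 9 > μ = 7.00000, the bound 7/9 is < 1 and informative.)

P[X ≥ 9] ≤ 7/9 ≈ 0.77778.


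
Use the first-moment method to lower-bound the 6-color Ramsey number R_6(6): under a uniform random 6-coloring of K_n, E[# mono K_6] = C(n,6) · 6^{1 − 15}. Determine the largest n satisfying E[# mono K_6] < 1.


We need C(n, 6) · 6^{1 − 15} < 1, i.e. C(n, 6) < 6^{15 − 1} = 78364164096.
Check values of n near the boundary:
  n = 196: C(196, 6) = 72887293024; 72887293024 < 78364164096? YES
  n = 197: C(197, 6) = 75176946208; 75176946208 < 78364164096? YES
  n = 198: C(198, 6) = 77526225777; 77526225777 < 78364164096? YES
  n = 199: C(199, 6) = 79936367511; 79936367511 < 78364164096? NO
The largest n with C(n, 6) < 78364164096 is n = 198 (where E[X] = 25842075259/26121388032 ≈ 0.98931). Hence R_6(6) > 198, i.e. R_6(6) ≥ 199.

Largest n = 198; hence R_6(6) > 198.


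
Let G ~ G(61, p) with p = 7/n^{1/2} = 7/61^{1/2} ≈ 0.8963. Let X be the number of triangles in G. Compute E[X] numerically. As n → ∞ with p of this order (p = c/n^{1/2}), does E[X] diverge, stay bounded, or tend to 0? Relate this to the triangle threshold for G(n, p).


Number of potential triangles: C(61, 3) = 35990.
Each occurs with probability p³ ≈ (0.8963)³ ≈ 7.199451e-01.
By linearity: E[X] = C(61, 3)·p³ ≈ 35990 · 7.199451e-01 ≈ 25910.8234.
Since α = 1/2 < 1, p = c/n^{1/2} ≫ 1/n is above the triangle threshold p ~ 1/n. Asymptotically E[X] ~ (c³/6)·n^{3(1−α)} = (7³/6)·n^{1.5} → ∞; triangles are abundant w.h.p.

E[X] ≈ 25910.8234; in regime p = Θ(1/n^{1/2}) E[X] diverges (above the triangle threshold p ~ 1/n).


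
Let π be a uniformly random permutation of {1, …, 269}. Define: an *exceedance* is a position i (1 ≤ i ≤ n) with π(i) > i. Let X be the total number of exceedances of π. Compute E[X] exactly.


Write X = Σ_{i=1}^{269} X_i, where X_i = 1_{π(i) > i}.
For each fixed i, π(i) is uniform over {1, …, 269} (marginal of a uniform permutation), so P[π(i) > i] = (n − i)/n. Summing: Σ_{i=1}^{269} (n − i)/n = (0 + 1 + … + 268)/269 = 269(269 − 1)/(2·269) = (269 − 1)/2.
Hence E[X] = Σ_{i=1}^{269} (269 − i)/269 = 134 ≈ 134.000000.

E[X] = 134 = 134.000000.


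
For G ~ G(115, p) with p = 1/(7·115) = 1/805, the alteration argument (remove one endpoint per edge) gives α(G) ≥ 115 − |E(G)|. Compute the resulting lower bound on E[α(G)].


E[|E(G)|] = C(115, 2)·p = 6555 · (1/805) = 57/7.
E[α(G)] ≥ n − E[|E(G)|] = 115 − 57/7 = 748/7.
Numerically: ≈ 106.85714.
(This is only a lower bound; the true E[α(G)] may be larger.)

E[α(G)] ≥ 748/7 ≈ 106.85714.


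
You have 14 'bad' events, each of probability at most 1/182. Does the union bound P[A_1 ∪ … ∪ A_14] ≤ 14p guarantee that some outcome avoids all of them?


Union bound: P[∪_{i=1}^{14} A_i] ≤ Σ_i P[A_i] ≤ 14·p = 14·(1/182) = 1/13.
Numerically: 1/13 ≈ 0.0769.
Is 1/13 < 1? YES.
Since P[∪ A_i] ≤ 1/13 < 1, the complement has P[∩ A_i^c] ≥ 1 − 1/13 = 12/13 > 0, so some outcome avoids every A_i.

14·p = 1/13 ≈ 0.0769; existence CERTIFIED by the union bound.


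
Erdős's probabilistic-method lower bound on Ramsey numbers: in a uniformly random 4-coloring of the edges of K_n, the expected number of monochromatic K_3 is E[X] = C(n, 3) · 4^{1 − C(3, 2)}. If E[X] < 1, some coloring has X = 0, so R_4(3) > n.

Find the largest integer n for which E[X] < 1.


We need C(n, 3) · 4^{1 − 3} < 1, i.e. C(n, 3) < 4^{3 − 1} = 16.
Check values of n near the boundary:
  n = 3: C(3, 3) = 1; 1 < 16? YES
  n = 4: C(4, 3) = 4; 4 < 16? YES
  n = 5: C(5, 3) = 10; 10 < 16? YES
  n = 6: C(6, 3) = 20; 20 < 16? NO
  n = 7: C(7, 3) = 35; 35 < 16? NO
The largest n with C(n, 3) < 16 is n = 5 (where E[X] = 5/8 ≈ 0.62500). Hence R_4(3) > 5, i.e. R_4(3) ≥ 6.

Largest n = 5; hence R_4(3) > 5.


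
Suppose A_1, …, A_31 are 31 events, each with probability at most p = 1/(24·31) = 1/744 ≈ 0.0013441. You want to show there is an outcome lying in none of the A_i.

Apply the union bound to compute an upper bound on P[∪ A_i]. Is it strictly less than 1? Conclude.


Union bound: P[∪_{i=1}^{31} A_i] ≤ Σ_i P[A_i] ≤ 31·p = 31·(1/744) = 1/24.
Numerically: 1/24 ≈ 0.0416667.
Is 1/24 < 1? YES.
Since P[∪ A_i] ≤ 1/24 < 1, the complement has P[∩ A_i^c] ≥ 1 − 1/24 = 23/24 > 0, so some outcome avoids every A_i.

31·p = 1/24 ≈ 0.0416667; existence CERTIFIED by the union bound.


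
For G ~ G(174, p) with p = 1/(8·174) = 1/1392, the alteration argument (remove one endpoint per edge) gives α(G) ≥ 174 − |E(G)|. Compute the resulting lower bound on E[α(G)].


E[|E(G)|] = C(174, 2)·p = 15051 · (1/1392) = 173/16.
E[α(G)] ≥ n − E[|E(G)|] = 174 − 173/16 = 2611/16.
Numerically: ≈ 163.1875.
(This is only a lower bound; the true E[α(G)] may be larger.)

E[α(G)] ≥ 2611/16 ≈ 163.1875.


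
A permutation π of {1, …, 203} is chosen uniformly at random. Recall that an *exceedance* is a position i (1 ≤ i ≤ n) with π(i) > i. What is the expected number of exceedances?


Write X = Σ_{i=1}^{203} X_i, where X_i = 1_{π(i) > i}.
For each fixed i, π(i) is uniform over {1, …, 203} (marginal of a uniform permutation), so P[π(i) > i] = (n − i)/n. Summing: Σ_{i=1}^{203} (n − i)/n = (0 + 1 + … + 202)/203 = 203(203 − 1)/(2·203) = (203 − 1)/2.
Hence E[X] = Σ_{i=1}^{203} (203 − i)/203 = 101 ≈ 101.000.

E[X] = 101 = 101.000.


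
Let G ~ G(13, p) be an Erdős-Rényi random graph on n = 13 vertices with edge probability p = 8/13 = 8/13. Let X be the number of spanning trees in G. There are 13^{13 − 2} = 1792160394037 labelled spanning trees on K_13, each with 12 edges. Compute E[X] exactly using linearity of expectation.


K_13 has 13^{13 − 2} = 1792160394037 labelled spanning trees.
For each such spanning tree H, let X_H = 1 if all 12 edges of H are present in G. Then P[X_H = 1] = p^{12} = (8/13)^{12} = 68719476736/23298085122481.
Summing the indicators: E[X] = Σ_H E[X_H] = 1792160394037 · p^{12} = 1792160394037 · 68719476736/23298085122481 = 68719476736/13.
Numerically: E[X] ≈ 5.28611e+09.

E[X] = 1792160394037 · (8/13)^{12} = 68719476736/13 ≈ 5.28611e+09.


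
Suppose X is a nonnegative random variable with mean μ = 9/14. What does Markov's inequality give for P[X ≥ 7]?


μ = E[X] = 9/14, a = 7.
Markov: P[X ≥ 7] ≤ μ/a = (9/14)/7 = 9/98.
Numerically: ≈ 0.092.
(Since a = 7 > μ = 0.643, the bound 9/98 is < 1 and informative.)

P[X ≥ 7] ≤ 9/98 ≈ 0.092.


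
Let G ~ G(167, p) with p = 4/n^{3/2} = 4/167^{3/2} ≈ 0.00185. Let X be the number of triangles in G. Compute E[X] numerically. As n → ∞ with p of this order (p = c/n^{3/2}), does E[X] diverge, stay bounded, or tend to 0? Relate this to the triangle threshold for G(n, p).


Number of potential triangles: C(167, 3) = 762355.
Each occurs with probability p³ ≈ (0.00185)³ ≈ 6.36731e-09.
By linearity: E[X] = C(167, 3)·p³ ≈ 762355 · 6.36731e-09 ≈ 0.005.
Since α = 3/2 > 1, p = c/n^{3/2} = o(1/n) is below the triangle threshold p ~ 1/n. Asymptotically E[X] ~ (c³/6)·n^{3(1−α)} = (4³/6)·n^{-1.5} → 0, so by Markov's inequality G has no triangles w.h.p.

E[X] ≈ 0.005; in regime p = Θ(1/n^{3/2}) E[X] tends to 0 (below the triangle threshold p ~ 1/n).


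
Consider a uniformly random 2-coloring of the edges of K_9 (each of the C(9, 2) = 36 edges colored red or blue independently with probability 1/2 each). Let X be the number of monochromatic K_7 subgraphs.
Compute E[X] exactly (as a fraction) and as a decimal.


Let X = Σ_S X_S over the C(9, 7) = 36 subsets S of size 7, where X_S = 1 if the K_7 on S is monochromatic.
For a fixed S, the K_7 on S has C(7, 2) = 21 edges. P[all 21 edges red] = (1/2)^21, and likewise for blue, so P[monochromatic] = 2·(1/2)^21 = 2^{1 − 21} = 1/1048576.
Summing: E[X] = C(9, 7) · 2^{1 − 21} = 36 · 1/1048576 = 9/262144.
Numerically: E[X] ≈ 0.0000.

E[X] = C(9,7)·2^(1−C(7,2)) = 9/262144 ≈ 0.0000.


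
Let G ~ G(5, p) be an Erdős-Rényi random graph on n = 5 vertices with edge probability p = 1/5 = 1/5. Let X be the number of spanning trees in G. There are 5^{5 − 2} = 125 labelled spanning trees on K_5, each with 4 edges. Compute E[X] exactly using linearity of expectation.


K_5 has 5^{5 − 2} = 125 labelled spanning trees.
For each such spanning tree H, let X_H = 1 if all 4 edges of H are present in G. Then P[X_H = 1] = p^{4} = (1/5)^{4} = 1/625.
Summing the indicators: E[X] = Σ_H E[X_H] = 125 · p^{4} = 125 · 1/625 = 1/5.
Numerically: E[X] ≈ 0.2.

E[X] = 125 · (1/5)^{4} = 1/5 ≈ 0.2.


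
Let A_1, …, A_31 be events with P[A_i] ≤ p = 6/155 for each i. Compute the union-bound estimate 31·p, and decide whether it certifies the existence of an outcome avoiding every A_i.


Union bound: P[∪_{i=1}^{31} A_i] ≤ Σ_i P[A_i] ≤ 31·p = 31·(6/155) = 6/5.
Numerically: 6/5 ≈ 1.200000.
Is 6/5 < 1? NO.
Since the bound 6/5 is ≥ 1, the union bound is uninformative here; it does NOT by itself certify existence.

31·p = 6/5 ≈ 1.200000; existence NOT certified by the union bound.


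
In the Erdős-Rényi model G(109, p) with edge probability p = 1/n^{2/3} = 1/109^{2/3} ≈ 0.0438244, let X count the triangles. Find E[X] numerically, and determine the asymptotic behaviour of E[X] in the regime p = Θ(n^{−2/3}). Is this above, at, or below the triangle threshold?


Number of potential triangles: C(109, 3) = 209934.
Each occurs with probability p³ ≈ (0.0438244)³ ≈ 8.41679993e-05.
By linearity: E[X] = C(109, 3)·p³ ≈ 209934 · 8.41679993e-05 ≈ 17.669725.
Since α = 2/3 < 1, p = c/n^{2/3} ≫ 1/n is above the triangle threshold p ~ 1/n. Asymptotically E[X] ~ (c³/6)·n^{3(1−α)} = (1³/6)·n^{1} → ∞; triangles are abundant w.h.p.

E[X] ≈ 17.669725; in regime p = Θ(1/n^{2/3}) E[X] diverges (above the triangle threshold p ~ 1/n).


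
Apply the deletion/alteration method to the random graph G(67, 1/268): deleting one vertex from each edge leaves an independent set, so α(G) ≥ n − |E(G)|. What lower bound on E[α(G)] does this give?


E[|E(G)|] = C(67, 2)·p = 2211 · (1/268) = 33/4.
E[α(G)] ≥ n − E[|E(G)|] = 67 − 33/4 = 235/4.
Numerically: ≈ 58.7500.
(This is only a lower bound; the true E[α(G)] may be larger.)

E[α(G)] ≥ 235/4 ≈ 58.7500.


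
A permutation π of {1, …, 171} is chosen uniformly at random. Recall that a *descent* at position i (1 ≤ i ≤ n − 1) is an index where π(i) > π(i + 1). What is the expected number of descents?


Write X = Σ X_I over i = 1, …, 170, with X_I the indicator of one descent.
There are 170 indicators.
For each fixed i, the pair (π(i), π(i+1)) is a uniformly random ordered pair of distinct values from {1, …, 171}; by symmetry P[π(i) > π(i+1)] = 1/2.
By linearity: E[X] = 170 · (1/2) = (171 − 1) · (1/2) = 85 ≈ 85.000.

E[X] = 85 = 85.000.


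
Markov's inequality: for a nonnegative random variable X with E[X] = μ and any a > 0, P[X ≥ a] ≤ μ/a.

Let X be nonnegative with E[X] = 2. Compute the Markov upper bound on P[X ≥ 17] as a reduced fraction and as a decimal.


μ = E[X] = 2, a = 17.
Markov: P[X ≥ 17] ≤ μ/a = (2)/17 = 2/17.
Numerically: ≈ 0.118.
(Since a = 17 > μ = 2.000, the bound 2/17 is < 1 and informative.)

P[X ≥ 17] ≤ 2/17 ≈ 0.118.


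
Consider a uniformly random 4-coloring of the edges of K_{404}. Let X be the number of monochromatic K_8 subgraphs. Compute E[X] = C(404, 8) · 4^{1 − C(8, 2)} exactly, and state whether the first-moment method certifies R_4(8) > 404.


E[X] = C(404, 8) · 4^{1 − 28} = 16415071523485570 · 4^{−27} = 16415071523485570/18014398509481984.
As a reduced fraction: E[X] = 8207535761742785/9007199254740992 ≈ 0.9112195.
Is E[X] < 1? YES.
Since E[X] < 1, there exists a 4-coloring of K_{404} with no monochromatic K_8; hence R_4(8) > 404.

E[X] = 8207535761742785/9007199254740992 ≈ 0.9112195; E[X] < 1, so R_4(8) > 404.


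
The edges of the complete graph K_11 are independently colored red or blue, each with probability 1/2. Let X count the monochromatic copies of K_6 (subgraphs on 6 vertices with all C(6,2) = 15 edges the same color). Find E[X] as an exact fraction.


Let X = Σ_S X_S over the C(11, 6) = 462 subsets S of size 6, where X_S = 1 if the K_6 on S is monochromatic.
For a fixed S, the K_6 on S has C(6, 2) = 15 edges. P[all 15 edges red] = (1/2)^15, and likewise for blue, so P[monochromatic] = 2·(1/2)^15 = 2^{1 − 15} = 1/16384.
By linearity of expectation: E[X] = C(11, 6) · 2^{1 − 15} = 462 · 1/16384 = 231/8192.
Numerically: E[X] ≈ 0.0282.

E[X] = C(11,6)·2^(1−C(6,2)) = 231/8192 ≈ 0.0282.


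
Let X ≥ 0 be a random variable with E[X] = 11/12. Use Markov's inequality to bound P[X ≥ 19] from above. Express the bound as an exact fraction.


μ = E[X] = 11/12, a = 19.
Markov: P[X ≥ 19] ≤ μ/a = (11/12)/19 = 11/228.
Numerically: ≈ 0.048246.
(Since a = 19 > μ = 0.916667, the bound 11/228 is < 1 and informative.)

P[X ≥ 19] ≤ 11/228 ≈ 0.048246.


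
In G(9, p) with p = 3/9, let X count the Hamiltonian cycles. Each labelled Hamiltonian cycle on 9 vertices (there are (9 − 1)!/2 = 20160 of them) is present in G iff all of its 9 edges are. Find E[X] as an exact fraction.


K_9 has (9 − 1)!/2 = 20160 labelled Hamiltonian cycles.
For each such Hamiltonian cycle H, let X_H = 1 if all 9 edges of H are present in G. Then P[X_H = 1] = p^{9} = (1/3)^{9} = 1/19683.
Summing the indicators: E[X] = Σ_H E[X_H] = 20160 · p^{9} = 20160 · 1/19683 = 2240/2187.
Numerically: E[X] ≈ 1.0242.

E[X] = 20160 · (1/3)^{9} = 2240/2187 ≈ 1.0242.


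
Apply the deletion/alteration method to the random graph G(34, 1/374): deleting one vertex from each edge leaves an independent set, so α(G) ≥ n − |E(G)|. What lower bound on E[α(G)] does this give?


E[|E(G)|] = C(34, 2)·p = 561 · (1/374) = 3/2.
E[α(G)] ≥ n − E[|E(G)|] = 34 − 3/2 = 65/2.
Numerically: ≈ 32.500.
(This is only a lower bound; the true E[α(G)] may be larger.)

E[α(G)] ≥ 65/2 ≈ 32.500.


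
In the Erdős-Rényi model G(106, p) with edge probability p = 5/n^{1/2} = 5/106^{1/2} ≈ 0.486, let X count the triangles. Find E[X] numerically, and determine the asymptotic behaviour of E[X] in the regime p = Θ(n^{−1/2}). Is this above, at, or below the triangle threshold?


Number of potential triangles: C(106, 3) = 192920.
Each occurs with probability p³ ≈ (0.486)³ ≈ 1.14538e-01.
By linearity: E[X] = C(106, 3)·p³ ≈ 192920 · 1.14538e-01 ≈ 22096.753.
Since α = 1/2 < 1, p = c/n^{1/2} ≫ 1/n is above the triangle threshold p ~ 1/n. Asymptotically E[X] ~ (c³/6)·n^{3(1−α)} = (5³/6)·n^{1.5} → ∞; triangles are abundant w.h.p.

E[X] ≈ 22096.753; in regime p = Θ(1/n^{1/2}) E[X] diverges (above the triangle threshold p ~ 1/n).


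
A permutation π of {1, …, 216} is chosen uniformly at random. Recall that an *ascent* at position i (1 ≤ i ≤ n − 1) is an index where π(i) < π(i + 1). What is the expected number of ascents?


Write X = Σ X_I over i = 1, …, 215, with X_I the indicator of one ascent.
There are 215 indicators.
For each fixed i, the pair (π(i), π(i+1)) is a uniformly random ordered pair of distinct values from {1, …, 216}; by symmetry P[π(i) < π(i+1)] = 1/2.
By linearity: E[X] = 215 · (1/2) = (216 − 1) · (1/2) = 215/2 ≈ 107.50000.

E[X] = 215/2 = 107.50000.


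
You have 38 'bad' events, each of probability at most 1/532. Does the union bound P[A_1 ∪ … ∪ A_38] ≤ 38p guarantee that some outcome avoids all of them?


Union bound: P[∪_{i=1}^{38} A_i] ≤ Σ_i P[A_i] ≤ 38·p = 38·(1/532) = 1/14.
Numerically: 1/14 ≈ 0.07143.
Is 1/14 < 1? YES.
Since P[∪ A_i] ≤ 1/14 < 1, the complement has P[∩ A_i^c] ≥ 1 − 1/14 = 13/14 > 0, so some outcome avoids every A_i.

38·p = 1/14 ≈ 0.07143; existence CERTIFIED by the union bound.


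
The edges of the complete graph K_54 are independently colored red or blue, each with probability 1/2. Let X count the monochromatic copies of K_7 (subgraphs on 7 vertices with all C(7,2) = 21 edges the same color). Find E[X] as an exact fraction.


Let X = Σ_S X_S over the C(54, 7) = 177100560 subsets S of size 7, where X_S = 1 if the K_7 on S is monochromatic.
For a fixed S, the K_7 on S has C(7, 2) = 21 edges. P[all 21 edges red] = (1/2)^21, and likewise for blue, so P[monochromatic] = 2·(1/2)^21 = 2^{1 − 21} = 1/1048576.
By linearity of expectation: E[X] = C(54, 7) · 2^{1 − 21} = 177100560 · 1/1048576 = 11068785/65536.
Numerically: E[X] ≈ 168.89626.

E[X] = C(54,7)·2^(1−C(7,2)) = 11068785/65536 ≈ 168.89626.


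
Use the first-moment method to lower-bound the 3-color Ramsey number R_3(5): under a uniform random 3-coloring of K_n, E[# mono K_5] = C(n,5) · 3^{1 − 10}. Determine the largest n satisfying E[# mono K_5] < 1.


We need C(n, 5) · 3^{1 − 10} < 1, i.e. C(n, 5) < 3^{10 − 1} = 19683.
Check values of n near the boundary:
  n = 14: C(14, 5) = 2002; 2002 < 19683? YES
  n = 15: C(15, 5) = 3003; 3003 < 19683? YES
  n = 16: C(16, 5) = 4368; 4368 < 19683? YES
  n = 17: C(17, 5) = 6188; 6188 < 19683? YES
  n = 18: C(18, 5) = 8568; 8568 < 19683? YES
  n = 19: C(19, 5) = 11628; 11628 < 19683? YES
  n = 20: C(20, 5) = 15504; 15504 < 19683? YES
  n = 21: C(21, 5) = 20349; 20349 < 19683? NO
  n = 22: C(22, 5) = 26334; 26334 < 19683? NO
  n = 23: C(23, 5) = 33649; 33649 < 19683? NO
The largest n with C(n, 5) < 19683 is n = 20 (where E[X] = 5168/6561 ≈ 0.78768). Hence R_3(5) > 20, i.e. R_3(5) ≥ 21.

Largest n = 20; hence R_3(5) > 20.


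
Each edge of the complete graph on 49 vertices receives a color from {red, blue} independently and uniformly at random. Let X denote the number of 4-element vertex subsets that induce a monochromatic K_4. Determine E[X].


Let X = Σ_S X_S over the C(49, 4) = 211876 subsets S of size 4, where X_S = 1 if the K_4 on S is monochromatic.
For a fixed S, the K_4 on S has C(4, 2) = 6 edges. P[all 6 edges red] = (1/2)^6, and likewise for blue, so P[monochromatic] = 2·(1/2)^6 = 2^{1 − 6} = 1/32.
By linearity of expectation: E[X] = C(49, 4) · 2^{1 − 6} = 211876 · 1/32 = 52969/8.
Numerically: E[X] ≈ 6621.1250.

E[X] = C(49,4)·2^(1−C(4,2)) = 52969/8 ≈ 6621.1250.
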